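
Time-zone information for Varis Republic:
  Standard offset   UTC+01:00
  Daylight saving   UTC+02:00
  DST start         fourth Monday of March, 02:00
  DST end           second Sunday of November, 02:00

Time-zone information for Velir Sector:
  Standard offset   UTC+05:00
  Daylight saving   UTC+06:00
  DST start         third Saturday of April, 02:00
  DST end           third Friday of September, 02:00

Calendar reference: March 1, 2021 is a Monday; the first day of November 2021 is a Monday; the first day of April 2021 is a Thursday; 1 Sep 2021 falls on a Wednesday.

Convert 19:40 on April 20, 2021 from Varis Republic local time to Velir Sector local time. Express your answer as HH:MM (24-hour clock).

23:40

1 March 2021 is a Monday, so the first Monday is March 1 and the fourth is March 22.
1 November 2021 is a Monday, so the first Sunday is November 7 and the second is November 14.
Daylight saving runs 22 March – 14 November; April 20, 2021 is inside that window, so Varis Republic is at UTC+02:00.
19:40 Varis Republic − 2h = 17:40 UTC.
1 April 2021 is a Thursday, so the first Saturday is April 3 and the third is April 17.
1 September 2021 is a Wednesday, so the first Friday is September 3 and the third is September 17.
At the standard offset (UTC+05:00), 17:40 UTC + 5h = 22:40 Velir Sector standard time.
The standard-time date in Velir Sector, April 20, 2021, falls between 17 April and 17 September, so daylight saving is in effect and Velir Sector is at UTC+06:00.
17:40 UTC + 6h = 23:40 Velir Sector.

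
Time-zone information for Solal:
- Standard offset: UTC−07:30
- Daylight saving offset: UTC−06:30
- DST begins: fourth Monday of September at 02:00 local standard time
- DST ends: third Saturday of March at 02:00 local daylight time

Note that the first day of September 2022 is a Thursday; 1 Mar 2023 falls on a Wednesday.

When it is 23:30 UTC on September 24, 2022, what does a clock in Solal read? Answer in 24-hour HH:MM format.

16:00

1 September 2022 is a Thursday, so the first Monday is September 5 and the fourth is September 26.
1 March 2023 is a Wednesday, so the first Saturday is March 4 and the third is March 18.
At the standard offset (UTC−07:30), 23:30 UTC − 7h30m = 16:00 Solal standard time.
The standard-time date in Solal, September 24, 2022, does not fall between 26 September 2022 and 18 March 2023, so daylight saving is not in effect and Solal is at UTC−07:30.
23:30 UTC − 7h30m = 16:00 local.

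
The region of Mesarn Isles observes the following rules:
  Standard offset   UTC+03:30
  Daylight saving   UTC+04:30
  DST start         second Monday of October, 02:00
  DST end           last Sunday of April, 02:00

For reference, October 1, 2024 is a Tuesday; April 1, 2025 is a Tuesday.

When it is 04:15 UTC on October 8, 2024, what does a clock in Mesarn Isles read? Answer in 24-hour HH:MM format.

1 October 2024 is a Tuesday, so the first Monday is October 7 and the second is October 14.
1 April 2025 is a Tuesday, so Sundays fall on 6, 13, 20, 27; the last is April 27.
At the standard offset (UTC+03:30), 04:15 UTC + 3h30m = 07:45 Mesarn Isles standard time.
The standard-time date in Mesarn Isles, October 8, 2024, is outside the daylight-saving period (14 October 2024 – 27 April 2025), so Mesarn Isles is on standard time, UTC+03:30.
04:15 UTC + 3h30m = 07:45 local.

07:45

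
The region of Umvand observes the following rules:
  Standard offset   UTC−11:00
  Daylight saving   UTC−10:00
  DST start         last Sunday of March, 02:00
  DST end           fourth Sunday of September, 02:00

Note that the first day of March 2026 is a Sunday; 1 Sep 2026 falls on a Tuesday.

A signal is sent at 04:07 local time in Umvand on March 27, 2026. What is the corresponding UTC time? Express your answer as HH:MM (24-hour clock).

15:07

1 March 2026 is a Sunday, so Sundays fall on 1, 8, 15, 22, 29; the last is March 29.
1 September 2026 is a Tuesday, so the first Sunday is September 6 and the fourth is September 27.
Daylight saving runs 29 March – 27 September; March 27, 2026 is outside that window, so Umvand is on standard time at UTC−11:00.
04:07 local + 11h = 15:07 UTC.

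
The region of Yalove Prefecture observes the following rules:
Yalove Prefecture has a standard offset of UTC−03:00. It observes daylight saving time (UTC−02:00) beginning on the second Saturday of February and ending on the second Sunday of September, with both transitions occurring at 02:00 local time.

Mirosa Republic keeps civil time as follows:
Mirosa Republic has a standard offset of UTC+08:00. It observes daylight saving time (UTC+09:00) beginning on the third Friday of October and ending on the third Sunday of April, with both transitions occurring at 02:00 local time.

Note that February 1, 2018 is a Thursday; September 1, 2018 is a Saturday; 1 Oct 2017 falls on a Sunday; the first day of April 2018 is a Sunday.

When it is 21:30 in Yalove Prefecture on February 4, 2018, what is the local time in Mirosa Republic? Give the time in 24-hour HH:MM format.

1 February 2018 is a Thursday, so the first Saturday is February 3 and the second is February 10.
1 September 2018 is a Saturday, so the first Sunday is September 2 and the second is September 9.
Daylight saving runs 10 February – 9 September; February 4, 2018 is outside that window, so Yalove Prefecture is on standard time at UTC−03:00.
21:30 Yalove Prefecture + 3h = 00:30 UTC (rolling into the next day, 5 February 2018).
1 October 2017 is a Sunday, so the first Friday is October 6 and the third is October 20.
1 April 2018 is a Sunday, so the first Sunday is April 1 and the third is April 15.
At the standard offset (UTC+08:00), 00:30 UTC + 8h = 08:30 Mirosa Republic standard time.
The standard-time date in Mirosa Republic, February 5, 2018, lies within the daylight-saving period (20 October 2017 – 15 April 2018), so Mirosa Republic is on daylight time, UTC+09:00.
00:30 UTC + 9h = 09:30 Mirosa Republic.

09:30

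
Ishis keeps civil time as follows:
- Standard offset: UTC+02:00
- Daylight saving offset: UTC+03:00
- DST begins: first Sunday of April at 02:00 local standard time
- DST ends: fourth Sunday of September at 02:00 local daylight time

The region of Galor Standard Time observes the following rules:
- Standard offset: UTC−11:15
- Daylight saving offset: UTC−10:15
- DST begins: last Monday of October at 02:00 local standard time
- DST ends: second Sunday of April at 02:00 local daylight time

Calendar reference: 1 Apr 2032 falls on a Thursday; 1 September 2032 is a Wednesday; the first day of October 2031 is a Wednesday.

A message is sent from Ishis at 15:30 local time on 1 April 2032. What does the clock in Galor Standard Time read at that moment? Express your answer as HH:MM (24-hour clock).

03:15

1 April 2032 is a Thursday, so the first Sunday is April 4.
1 September 2032 is a Wednesday, so the first Sunday is September 5 and the fourth is September 26.
1 April 2032 does not fall between 4 April and 26 September, so daylight saving is not in effect and Ishis is at UTC+02:00.
15:30 Ishis − 2h = 13:30 UTC.
1 October 2031 is a Wednesday, so Mondays fall on 6, 13, 20, 27; the last is October 27.
1 April 2032 is a Thursday, so the first Sunday is April 4 and the second is April 11.
At the standard offset (UTC−11:15), 13:30 UTC − 11h15m = 02:15 Galor Standard Time standard time.
Daylight saving runs 27 October 2031 – 11 April 2032; the standard-time date in Galor Standard Time, 1 April 2032, is inside that window, so Galor Standard Time is at UTC−10:15.
13:30 UTC − 10h15m = 03:15 Galor Standard Time.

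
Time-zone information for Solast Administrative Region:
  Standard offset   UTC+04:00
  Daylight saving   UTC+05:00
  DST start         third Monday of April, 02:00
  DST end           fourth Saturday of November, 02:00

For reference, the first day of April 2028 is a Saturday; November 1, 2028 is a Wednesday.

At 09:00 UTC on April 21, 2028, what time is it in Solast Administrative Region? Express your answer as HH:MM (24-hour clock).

14:00

1 April 2028 is a Saturday, so the first Monday is April 3 and the third is April 17.
1 November 2028 is a Wednesday, so the first Saturday is November 4 and the fourth is November 25.
At the standard offset (UTC+04:00), 09:00 UTC + 4h = 13:00 Solast Administrative Region standard time.
The standard-time date in Solast Administrative Region, April 21, 2028, lies within the daylight-saving period (17 April – 25 November), so Solast Administrative Region is on daylight time, UTC+05:00.
09:00 UTC + 5h = 14:00 local.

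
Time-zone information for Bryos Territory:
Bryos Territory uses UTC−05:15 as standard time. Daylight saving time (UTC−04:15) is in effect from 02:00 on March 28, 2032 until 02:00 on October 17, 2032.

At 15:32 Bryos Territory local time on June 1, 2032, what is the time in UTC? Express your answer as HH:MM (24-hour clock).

June 1, 2032 lies within the daylight-saving period (28 March – 17 October), so Bryos Territory is on daylight time, UTC−04:15.
15:32 local + 4h15m = 19:47 UTC.

19:47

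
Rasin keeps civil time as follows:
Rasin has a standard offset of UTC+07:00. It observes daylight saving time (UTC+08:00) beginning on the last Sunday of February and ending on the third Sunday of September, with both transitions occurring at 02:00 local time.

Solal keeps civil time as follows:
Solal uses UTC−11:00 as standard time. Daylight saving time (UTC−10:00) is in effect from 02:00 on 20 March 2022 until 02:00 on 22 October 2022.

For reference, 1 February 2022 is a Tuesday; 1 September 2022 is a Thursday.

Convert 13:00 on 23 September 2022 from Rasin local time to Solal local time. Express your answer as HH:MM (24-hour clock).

1 February 2022 is a Tuesday, so Sundays fall on 6, 13, 20, 27; the last is February 27.
1 September 2022 is a Thursday, so the first Sunday is September 4 and the third is September 18.
23 September 2022 does not fall between 27 February and 18 September, so daylight saving is not in effect and Rasin is at UTC+07:00.
13:00 Rasin − 7h = 06:00 UTC.
At the standard offset (UTC−11:00), 06:00 UTC − 11h = 19:00 Solal standard time (rolling into the previous day, 22 September 2022).
The standard-time date in Solal, 22 September 2022, lies within the daylight-saving period (20 March – 22 October), so Solal is on daylight time, UTC−10:00.
06:00 UTC − 10h = 20:00 Solal (rolling into the previous day, 22 September 2022).

20:00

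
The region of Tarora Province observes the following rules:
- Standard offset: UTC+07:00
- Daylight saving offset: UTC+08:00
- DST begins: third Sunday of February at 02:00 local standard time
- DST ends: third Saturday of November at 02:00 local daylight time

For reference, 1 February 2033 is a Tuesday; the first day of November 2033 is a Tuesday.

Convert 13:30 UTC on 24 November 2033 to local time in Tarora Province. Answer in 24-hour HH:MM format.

1 February 2033 is a Tuesday, so the first Sunday is February 6 and the third is February 20.
1 November 2033 is a Tuesday, so the first Saturday is November 5 and the third is November 19.
At the standard offset (UTC+07:00), 13:30 UTC + 7h = 20:30 Tarora Province standard time.
The standard-time date in Tarora Province, 24 November 2033, does not fall between 20 February and 19 November, so daylight saving is not in effect and Tarora Province is at UTC+07:00.
13:30 UTC + 7h = 20:30 local.

20:30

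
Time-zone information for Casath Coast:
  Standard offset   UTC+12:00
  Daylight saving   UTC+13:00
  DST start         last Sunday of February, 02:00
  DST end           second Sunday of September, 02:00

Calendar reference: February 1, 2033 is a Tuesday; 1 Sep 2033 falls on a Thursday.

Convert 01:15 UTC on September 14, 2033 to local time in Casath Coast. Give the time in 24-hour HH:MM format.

13:15

1 February 2033 is a Tuesday, so Sundays fall on 6, 13, 20, 27; the last is February 27.
1 September 2033 is a Thursday, so the first Sunday is September 4 and the second is September 11.
At the standard offset (UTC+12:00), 01:15 UTC + 12h = 13:15 Casath Coast standard time.
The standard-time date in Casath Coast, September 14, 2033, does not fall between 27 February and 11 September, so daylight saving is not in effect and Casath Coast is at UTC+12:00.
01:15 UTC + 12h = 13:15 local.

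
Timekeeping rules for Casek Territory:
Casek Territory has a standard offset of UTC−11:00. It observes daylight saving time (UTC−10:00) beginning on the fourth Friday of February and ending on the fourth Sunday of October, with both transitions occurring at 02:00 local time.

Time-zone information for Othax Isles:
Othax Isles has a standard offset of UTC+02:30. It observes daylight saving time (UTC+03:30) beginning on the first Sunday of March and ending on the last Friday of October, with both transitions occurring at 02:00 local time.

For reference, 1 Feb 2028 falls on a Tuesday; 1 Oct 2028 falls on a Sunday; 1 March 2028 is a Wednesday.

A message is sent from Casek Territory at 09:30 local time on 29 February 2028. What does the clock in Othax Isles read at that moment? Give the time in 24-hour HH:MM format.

1 February 2028 is a Tuesday, so the first Friday is February 4 and the fourth is February 25.
1 October 2028 is a Sunday, so the first Sunday is October 1 and the fourth is October 22.
29 February 2028 falls between 25 February and 22 October, so daylight saving is in effect and Casek Territory is at UTC−10:00.
09:30 Casek Territory + 10h = 19:30 UTC.
1 March 2028 is a Wednesday, so the first Sunday is March 5.
1 October 2028 is a Sunday, so Fridays fall on 6, 13, 20, 27; the last is October 27.
At the standard offset (UTC+02:30), 19:30 UTC + 2h30m = 22:00 Othax Isles standard time.
Daylight saving runs 5 March – 27 October; the standard-time date in Othax Isles, 29 February 2028, is outside that window, so Othax Isles is on standard time at UTC+02:30.
19:30 UTC + 2h30m = 22:00 Othax Isles.

22:00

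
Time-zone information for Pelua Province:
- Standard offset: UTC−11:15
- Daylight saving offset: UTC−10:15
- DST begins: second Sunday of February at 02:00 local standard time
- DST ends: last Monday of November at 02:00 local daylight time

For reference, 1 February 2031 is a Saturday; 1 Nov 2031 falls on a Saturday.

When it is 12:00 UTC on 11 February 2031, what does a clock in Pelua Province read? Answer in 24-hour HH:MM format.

01:45

1 February 2031 is a Saturday, so the first Sunday is February 2 and the second is February 9.
1 November 2031 is a Saturday, so Mondays fall on 3, 10, 17, 24; the last is November 24.
At the standard offset (UTC−11:15), 12:00 UTC − 11h15m = 00:45 Pelua Province standard time.
The standard-time date in Pelua Province, 11 February 2031, lies within the daylight-saving period (9 February – 24 November), so Pelua Province is on daylight time, UTC−10:15.
12:00 UTC − 10h15m = 01:45 local.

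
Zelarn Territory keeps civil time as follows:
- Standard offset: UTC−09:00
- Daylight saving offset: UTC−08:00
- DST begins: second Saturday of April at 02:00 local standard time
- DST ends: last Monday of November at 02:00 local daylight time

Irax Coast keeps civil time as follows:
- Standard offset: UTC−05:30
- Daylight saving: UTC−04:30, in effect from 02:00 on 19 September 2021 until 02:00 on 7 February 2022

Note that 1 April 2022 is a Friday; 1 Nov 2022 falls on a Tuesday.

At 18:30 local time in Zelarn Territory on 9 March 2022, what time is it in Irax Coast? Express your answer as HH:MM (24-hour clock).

1 April 2022 is a Friday, so the first Saturday is April 2 and the second is April 9.
1 November 2022 is a Tuesday, so Mondays fall on 7, 14, 21, 28; the last is November 28.
9 March 2022 is outside the daylight-saving period (9 April – 28 November), so Zelarn Territory is on standard time, UTC−09:00.
18:30 Zelarn Territory + 9h = 03:30 UTC (rolling into the next day, 10 March 2022).
At the standard offset (UTC−05:30), 03:30 UTC − 5h30m = 22:00 Irax Coast standard time (rolling into the previous day, 9 March 2022).
The standard-time date in Irax Coast, 9 March 2022, does not fall between 19 September 2021 and 7 February 2022, so daylight saving is not in effect and Irax Coast is at UTC−05:30.
03:30 UTC − 5h30m = 22:00 Irax Coast (rolling into the previous day, 9 March 2022).

22:00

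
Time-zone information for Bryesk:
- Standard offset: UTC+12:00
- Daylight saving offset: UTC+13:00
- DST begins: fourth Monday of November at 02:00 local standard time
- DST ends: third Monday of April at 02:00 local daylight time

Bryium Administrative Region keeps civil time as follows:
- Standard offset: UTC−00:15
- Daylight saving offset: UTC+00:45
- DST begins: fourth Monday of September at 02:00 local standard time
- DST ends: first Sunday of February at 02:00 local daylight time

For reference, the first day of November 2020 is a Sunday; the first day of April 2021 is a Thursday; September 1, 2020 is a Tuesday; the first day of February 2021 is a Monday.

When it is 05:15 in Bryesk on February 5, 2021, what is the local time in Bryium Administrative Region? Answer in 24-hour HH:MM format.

1 November 2020 is a Sunday, so the first Monday is November 2 and the fourth is November 23.
1 April 2021 is a Thursday, so the first Monday is April 5 and the third is April 19.
Daylight saving runs 23 November 2020 – 19 April 2021; February 5, 2021 is inside that window, so Bryesk is at UTC+13:00.
05:15 Bryesk − 13h = 16:15 UTC (rolling into the previous day, 4 February 2021).
1 September 2020 is a Tuesday, so the first Monday is September 7 and the fourth is September 28.
1 February 2021 is a Monday, so the first Sunday is February 7.
At the standard offset (UTC−00:15), 16:15 UTC − 0h15m = 16:00 Bryium Administrative Region standard time.
The standard-time date in Bryium Administrative Region, February 4, 2021, lies within the daylight-saving period (28 September 2020 – 7 February 2021), so Bryium Administrative Region is on daylight time, UTC+00:45.
16:15 UTC + 0h45m = 17:00 Bryium Administrative Region.

17:00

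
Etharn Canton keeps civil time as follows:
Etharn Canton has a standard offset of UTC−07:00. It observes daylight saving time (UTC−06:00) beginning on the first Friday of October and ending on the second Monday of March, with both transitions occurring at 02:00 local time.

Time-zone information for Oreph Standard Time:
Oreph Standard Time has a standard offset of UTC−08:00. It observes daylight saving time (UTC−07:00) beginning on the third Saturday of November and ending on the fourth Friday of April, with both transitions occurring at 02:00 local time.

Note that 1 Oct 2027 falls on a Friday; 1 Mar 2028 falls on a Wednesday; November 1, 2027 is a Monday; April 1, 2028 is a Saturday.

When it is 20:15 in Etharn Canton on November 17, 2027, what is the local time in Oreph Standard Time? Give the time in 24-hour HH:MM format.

1 October 2027 is a Friday, so the first Friday is October 1.
1 March 2028 is a Wednesday, so the first Monday is March 6 and the second is March 13.
Daylight saving runs 1 October 2027 – 13 March 2028; November 17, 2027 is inside that window, so Etharn Canton is at UTC−06:00.
20:15 Etharn Canton + 6h = 02:15 UTC (rolling into the next day, 18 November 2027).
1 November 2027 is a Monday, so the first Saturday is November 6 and the third is November 20.
1 April 2028 is a Saturday, so the first Friday is April 7 and the fourth is April 28.
At the standard offset (UTC−08:00), 02:15 UTC − 8h = 18:15 Oreph Standard Time standard time (rolling into the previous day, 17 November 2027).
Daylight saving runs 20 November 2027 – 28 April 2028; the standard-time date in Oreph Standard Time, November 17, 2027, is outside that window, so Oreph Standard Time is on standard time at UTC−08:00.
02:15 UTC − 8h = 18:15 Oreph Standard Time (rolling into the previous day, 17 November 2027).

18:15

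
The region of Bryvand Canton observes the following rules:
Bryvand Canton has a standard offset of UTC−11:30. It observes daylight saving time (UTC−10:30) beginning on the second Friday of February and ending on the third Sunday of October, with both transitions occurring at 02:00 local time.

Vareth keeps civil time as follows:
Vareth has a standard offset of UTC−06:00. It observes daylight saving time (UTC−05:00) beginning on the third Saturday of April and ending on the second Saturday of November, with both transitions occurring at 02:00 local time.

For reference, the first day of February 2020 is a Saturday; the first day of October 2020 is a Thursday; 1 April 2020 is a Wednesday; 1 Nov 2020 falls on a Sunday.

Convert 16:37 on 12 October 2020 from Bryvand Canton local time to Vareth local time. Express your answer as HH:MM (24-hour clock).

22:07

1 February 2020 is a Saturday, so the first Friday is February 7 and the second is February 14.
1 October 2020 is a Thursday, so the first Sunday is October 4 and the third is October 18.
12 October 2020 lies within the daylight-saving period (14 February – 18 October), so Bryvand Canton is on daylight time, UTC−10:30.
16:37 Bryvand Canton + 10h30m = 03:07 UTC (rolling into the next day, 13 October 2020).
1 April 2020 is a Wednesday, so the first Saturday is April 4 and the third is April 18.
1 November 2020 is a Sunday, so the first Saturday is November 7 and the second is November 14.
At the standard offset (UTC−06:00), 03:07 UTC − 6h = 21:07 Vareth standard time (rolling into the previous day, 12 October 2020).
The standard-time date in Vareth, 12 October 2020, lies within the daylight-saving period (18 April – 14 November), so Vareth is on daylight time, UTC−05:00.
03:07 UTC − 5h = 22:07 Vareth (rolling into the previous day, 12 October 2020).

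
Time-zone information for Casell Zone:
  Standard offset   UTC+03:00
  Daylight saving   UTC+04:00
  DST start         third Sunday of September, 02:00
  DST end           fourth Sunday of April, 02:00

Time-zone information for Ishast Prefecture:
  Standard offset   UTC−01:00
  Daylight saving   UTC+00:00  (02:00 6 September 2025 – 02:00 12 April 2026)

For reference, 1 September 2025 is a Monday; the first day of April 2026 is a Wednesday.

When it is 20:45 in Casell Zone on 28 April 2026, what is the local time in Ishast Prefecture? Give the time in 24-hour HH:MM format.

16:45

1 September 2025 is a Monday, so the first Sunday is September 7 and the third is September 21.
1 April 2026 is a Wednesday, so the first Sunday is April 5 and the fourth is April 26.
Daylight saving runs 21 September 2025 – 26 April 2026; 28 April 2026 is outside that window, so Casell Zone is on standard time at UTC+03:00.
20:45 Casell Zone − 3h = 17:45 UTC.
At the standard offset (UTC−01:00), 17:45 UTC − 1h = 16:45 Ishast Prefecture standard time.
Daylight saving runs 6 September 2025 – 12 April 2026; the standard-time date in Ishast Prefecture, 28 April 2026, is outside that window, so Ishast Prefecture is on standard time at UTC−01:00.
17:45 UTC − 1h = 16:45 Ishast Prefecture.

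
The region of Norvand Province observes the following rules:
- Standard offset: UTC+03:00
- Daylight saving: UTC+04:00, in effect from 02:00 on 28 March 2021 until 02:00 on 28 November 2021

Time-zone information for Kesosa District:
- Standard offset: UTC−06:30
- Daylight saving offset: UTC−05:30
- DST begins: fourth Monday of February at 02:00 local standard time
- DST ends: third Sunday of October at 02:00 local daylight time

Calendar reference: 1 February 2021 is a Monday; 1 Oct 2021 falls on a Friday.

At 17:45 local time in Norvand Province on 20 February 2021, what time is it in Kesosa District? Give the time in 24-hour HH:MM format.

20 February 2021 does not fall between 28 March and 28 November, so daylight saving is not in effect and Norvand Province is at UTC+03:00.
17:45 Norvand Province − 3h = 14:45 UTC.
1 February 2021 is a Monday, so the first Monday is February 1 and the fourth is February 22.
1 October 2021 is a Friday, so the first Sunday is October 3 and the third is October 17.
At the standard offset (UTC−06:30), 14:45 UTC − 6h30m = 08:15 Kesosa District standard time.
Daylight saving runs 22 February – 17 October; the standard-time date in Kesosa District, 20 February 2021, is outside that window, so Kesosa District is on standard time at UTC−06:30.
14:45 UTC − 6h30m = 08:15 Kesosa District.

08:15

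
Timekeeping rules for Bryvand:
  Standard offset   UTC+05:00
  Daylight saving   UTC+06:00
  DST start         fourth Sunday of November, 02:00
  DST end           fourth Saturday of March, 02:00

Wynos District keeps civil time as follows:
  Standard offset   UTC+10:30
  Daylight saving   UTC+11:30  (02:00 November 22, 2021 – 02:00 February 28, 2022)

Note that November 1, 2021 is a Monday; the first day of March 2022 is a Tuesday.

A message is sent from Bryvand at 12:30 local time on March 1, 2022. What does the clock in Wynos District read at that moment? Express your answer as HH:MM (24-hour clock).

1 November 2021 is a Monday, so the first Sunday is November 7 and the fourth is November 28.
1 March 2022 is a Tuesday, so the first Saturday is March 5 and the fourth is March 26.
March 1, 2022 lies within the daylight-saving period (28 November 2021 – 26 March 2022), so Bryvand is on daylight time, UTC+06:00.
12:30 Bryvand − 6h = 06:30 UTC.
At the standard offset (UTC+10:30), 06:30 UTC + 10h30m = 17:00 Wynos District standard time.
The standard-time date in Wynos District, March 1, 2022, is outside the daylight-saving period (22 November 2021 – 28 February 2022), so Wynos District is on standard time, UTC+10:30.
06:30 UTC + 10h30m = 17:00 Wynos District.

17:00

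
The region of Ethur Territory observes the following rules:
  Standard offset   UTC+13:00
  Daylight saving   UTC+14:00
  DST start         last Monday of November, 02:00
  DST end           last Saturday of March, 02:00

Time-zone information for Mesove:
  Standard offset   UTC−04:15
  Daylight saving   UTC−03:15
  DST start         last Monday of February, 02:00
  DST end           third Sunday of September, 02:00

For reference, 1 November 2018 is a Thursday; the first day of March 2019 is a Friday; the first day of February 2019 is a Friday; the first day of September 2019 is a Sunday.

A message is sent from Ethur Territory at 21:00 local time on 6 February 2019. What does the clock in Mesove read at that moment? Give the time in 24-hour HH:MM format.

02:45

1 November 2018 is a Thursday, so Mondays fall on 5, 12, 19, 26; the last is November 26.
1 March 2019 is a Friday, so Saturdays fall on 2, 9, 16, 23, 30; the last is March 30.
6 February 2019 falls between 26 November 2018 and 30 March 2019, so daylight saving is in effect and Ethur Territory is at UTC+14:00.
21:00 Ethur Territory − 14h = 07:00 UTC.
1 February 2019 is a Friday, so Mondays fall on 4, 11, 18, 25; the last is February 25.
1 September 2019 is a Sunday, so the first Sunday is September 1 and the third is September 15.
At the standard offset (UTC−04:15), 07:00 UTC − 4h15m = 02:45 Mesove standard time.
The standard-time date in Mesove, 6 February 2019, does not fall between 25 February and 15 September, so daylight saving is not in effect and Mesove is at UTC−04:15.
07:00 UTC − 4h15m = 02:45 Mesove.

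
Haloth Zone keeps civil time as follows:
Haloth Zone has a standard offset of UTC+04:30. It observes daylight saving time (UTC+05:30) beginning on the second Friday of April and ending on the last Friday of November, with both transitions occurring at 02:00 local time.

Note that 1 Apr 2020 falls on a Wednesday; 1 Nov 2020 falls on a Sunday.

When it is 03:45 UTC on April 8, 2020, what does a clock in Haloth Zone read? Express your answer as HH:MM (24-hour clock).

1 April 2020 is a Wednesday, so the first Friday is April 3 and the second is April 10.
1 November 2020 is a Sunday, so Fridays fall on 6, 13, 20, 27; the last is November 27.
At the standard offset (UTC+04:30), 03:45 UTC + 4h30m = 08:15 Haloth Zone standard time.
The standard-time date in Haloth Zone, April 8, 2020, does not fall between 10 April and 27 November, so daylight saving is not in effect and Haloth Zone is at UTC+04:30.
03:45 UTC + 4h30m = 08:15 local.

08:15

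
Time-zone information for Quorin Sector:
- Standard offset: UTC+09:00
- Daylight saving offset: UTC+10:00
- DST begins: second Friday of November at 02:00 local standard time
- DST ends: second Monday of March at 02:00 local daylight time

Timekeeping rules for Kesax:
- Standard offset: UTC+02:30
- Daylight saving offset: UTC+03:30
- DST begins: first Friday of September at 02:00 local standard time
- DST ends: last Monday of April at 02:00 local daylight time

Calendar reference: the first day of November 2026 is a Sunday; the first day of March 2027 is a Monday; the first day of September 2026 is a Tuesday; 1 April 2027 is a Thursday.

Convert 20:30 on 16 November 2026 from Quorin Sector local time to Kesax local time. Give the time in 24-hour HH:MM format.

14:00

1 November 2026 is a Sunday, so the first Friday is November 6 and the second is November 13.
1 March 2027 is a Monday, so the first Monday is March 1 and the second is March 8.
16 November 2026 lies within the daylight-saving period (13 November 2026 – 8 March 2027), so Quorin Sector is on daylight time, UTC+10:00.
20:30 Quorin Sector − 10h = 10:30 UTC.
1 September 2026 is a Tuesday, so the first Friday is September 4.
1 April 2027 is a Thursday, so Mondays fall on 5, 12, 19, 26; the last is April 26.
At the standard offset (UTC+02:30), 10:30 UTC + 2h30m = 13:00 Kesax standard time.
The standard-time date in Kesax, 16 November 2026, falls between 4 September 2026 and 26 April 2027, so daylight saving is in effect and Kesax is at UTC+03:30.
10:30 UTC + 3h30m = 14:00 Kesax.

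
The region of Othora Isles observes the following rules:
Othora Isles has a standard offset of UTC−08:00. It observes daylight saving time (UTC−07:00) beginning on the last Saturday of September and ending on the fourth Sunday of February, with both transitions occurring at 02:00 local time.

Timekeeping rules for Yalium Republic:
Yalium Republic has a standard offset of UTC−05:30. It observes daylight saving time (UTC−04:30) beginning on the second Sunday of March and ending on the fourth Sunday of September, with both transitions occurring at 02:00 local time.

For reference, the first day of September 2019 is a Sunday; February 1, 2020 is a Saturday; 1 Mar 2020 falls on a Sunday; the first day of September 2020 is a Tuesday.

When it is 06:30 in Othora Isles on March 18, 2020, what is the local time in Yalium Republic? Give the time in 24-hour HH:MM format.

10:00

1 September 2019 is a Sunday, so Saturdays fall on 7, 14, 21, 28; the last is September 28.
1 February 2020 is a Saturday, so the first Sunday is February 2 and the fourth is February 23.
Daylight saving runs 28 September 2019 – 23 February 2020; March 18, 2020 is outside that window, so Othora Isles is on standard time at UTC−08:00.
06:30 Othora Isles + 8h = 14:30 UTC.
1 March 2020 is a Sunday, so the first Sunday is March 1 and the second is March 8.
1 September 2020 is a Tuesday, so the first Sunday is September 6 and the fourth is September 27.
At the standard offset (UTC−05:30), 14:30 UTC − 5h30m = 09:00 Yalium Republic standard time.
The standard-time date in Yalium Republic, March 18, 2020, falls between 8 March and 27 September, so daylight saving is in effect and Yalium Republic is at UTC−04:30.
14:30 UTC − 4h30m = 10:00 Yalium Republic.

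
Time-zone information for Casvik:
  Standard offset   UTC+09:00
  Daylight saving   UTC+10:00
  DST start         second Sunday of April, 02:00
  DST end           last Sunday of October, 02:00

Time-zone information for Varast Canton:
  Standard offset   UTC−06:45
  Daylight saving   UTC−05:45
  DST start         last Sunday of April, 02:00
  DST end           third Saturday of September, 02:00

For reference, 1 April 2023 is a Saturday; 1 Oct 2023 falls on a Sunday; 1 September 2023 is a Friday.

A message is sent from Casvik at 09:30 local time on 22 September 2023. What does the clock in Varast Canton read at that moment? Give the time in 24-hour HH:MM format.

1 April 2023 is a Saturday, so the first Sunday is April 2 and the second is April 9.
1 October 2023 is a Sunday, so Sundays fall on 1, 8, 15, 22, 29; the last is October 29.
Daylight saving runs 9 April – 29 October; 22 September 2023 is inside that window, so Casvik is at UTC+10:00.
09:30 Casvik − 10h = 23:30 UTC (rolling into the previous day, 21 September 2023).
1 April 2023 is a Saturday, so Sundays fall on 2, 9, 16, 23, 30; the last is April 30.
1 September 2023 is a Friday, so the first Saturday is September 2 and the third is September 16.
At the standard offset (UTC−06:45), 23:30 UTC − 6h45m = 16:45 Varast Canton standard time.
The standard-time date in Varast Canton, 21 September 2023, does not fall between 30 April and 16 September, so daylight saving is not in effect and Varast Canton is at UTC−06:45.
23:30 UTC − 6h45m = 16:45 Varast Canton.

16:45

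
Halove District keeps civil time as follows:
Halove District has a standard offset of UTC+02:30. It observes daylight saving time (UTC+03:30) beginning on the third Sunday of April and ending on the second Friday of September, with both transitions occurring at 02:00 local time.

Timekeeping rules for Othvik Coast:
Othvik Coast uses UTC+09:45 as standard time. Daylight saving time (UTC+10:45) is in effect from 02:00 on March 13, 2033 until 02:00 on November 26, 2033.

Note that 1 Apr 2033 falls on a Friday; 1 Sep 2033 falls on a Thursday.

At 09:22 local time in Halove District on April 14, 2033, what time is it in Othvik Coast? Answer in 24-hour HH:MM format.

1 April 2033 is a Friday, so the first Sunday is April 3 and the third is April 17.
1 September 2033 is a Thursday, so the first Friday is September 2 and the second is September 9.
April 14, 2033 does not fall between 17 April and 9 September, so daylight saving is not in effect and Halove District is at UTC+02:30.
09:22 Halove District − 2h30m = 06:52 UTC.
At the standard offset (UTC+09:45), 06:52 UTC + 9h45m = 16:37 Othvik Coast standard time.
The standard-time date in Othvik Coast, April 14, 2033, falls between 13 March and 26 November, so daylight saving is in effect and Othvik Coast is at UTC+10:45.
06:52 UTC + 10h45m = 17:37 Othvik Coast.

17:37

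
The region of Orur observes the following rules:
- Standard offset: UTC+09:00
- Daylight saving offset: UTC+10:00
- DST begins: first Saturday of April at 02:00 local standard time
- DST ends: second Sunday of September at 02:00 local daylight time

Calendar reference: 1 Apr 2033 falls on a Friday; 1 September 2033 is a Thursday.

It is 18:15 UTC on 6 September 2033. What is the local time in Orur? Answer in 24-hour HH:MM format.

1 April 2033 is a Friday, so the first Saturday is April 2.
1 September 2033 is a Thursday, so the first Sunday is September 4 and the second is September 11.
At the standard offset (UTC+09:00), 18:15 UTC + 9h = 03:15 Orur standard time (rolling into the next day, 7 September 2033).
The standard-time date in Orur, 7 September 2033, falls between 2 April and 11 September, so daylight saving is in effect and Orur is at UTC+10:00.
18:15 UTC + 10h = 04:15 local (rolling into the next day, 7 September 2033).

04:15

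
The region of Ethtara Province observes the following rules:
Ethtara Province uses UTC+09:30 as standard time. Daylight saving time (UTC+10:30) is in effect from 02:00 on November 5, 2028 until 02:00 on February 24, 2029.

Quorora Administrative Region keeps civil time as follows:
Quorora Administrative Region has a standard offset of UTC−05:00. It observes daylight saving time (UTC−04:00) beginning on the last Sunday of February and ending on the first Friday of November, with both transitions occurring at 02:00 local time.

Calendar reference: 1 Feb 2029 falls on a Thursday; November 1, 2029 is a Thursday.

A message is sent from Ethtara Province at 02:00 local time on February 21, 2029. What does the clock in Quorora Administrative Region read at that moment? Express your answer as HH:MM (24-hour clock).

February 21, 2029 lies within the daylight-saving period (5 November 2028 – 24 February 2029), so Ethtara Province is on daylight time, UTC+10:30.
02:00 Ethtara Province − 10h30m = 15:30 UTC (rolling into the previous day, 20 February 2029).
1 February 2029 is a Thursday, so Sundays fall on 4, 11, 18, 25; the last is February 25.
1 November 2029 is a Thursday, so the first Friday is November 2.
At the standard offset (UTC−05:00), 15:30 UTC − 5h = 10:30 Quorora Administrative Region standard time.
The standard-time date in Quorora Administrative Region, February 20, 2029, does not fall between 25 February and 2 November, so daylight saving is not in effect and Quorora Administrative Region is at UTC−05:00.
15:30 UTC − 5h = 10:30 Quorora Administrative Region.

10:30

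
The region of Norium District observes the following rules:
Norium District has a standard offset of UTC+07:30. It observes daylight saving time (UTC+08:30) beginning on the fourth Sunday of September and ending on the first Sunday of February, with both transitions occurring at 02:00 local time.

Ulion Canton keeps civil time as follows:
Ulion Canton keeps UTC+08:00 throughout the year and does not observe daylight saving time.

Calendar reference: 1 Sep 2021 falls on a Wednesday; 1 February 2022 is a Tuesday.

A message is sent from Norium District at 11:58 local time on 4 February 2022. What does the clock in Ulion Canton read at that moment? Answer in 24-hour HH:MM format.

1 September 2021 is a Wednesday, so the first Sunday is September 5 and the fourth is September 26.
1 February 2022 is a Tuesday, so the first Sunday is February 6.
Daylight saving runs 26 September 2021 – 6 February 2022; 4 February 2022 is inside that window, so Norium District is at UTC+08:30.
11:58 Norium District − 8h30m = 03:28 UTC.
Ulion Canton has no daylight saving, so its offset is UTC+08:00 year-round.
03:28 UTC + 8h = 11:28 Ulion Canton.

11:28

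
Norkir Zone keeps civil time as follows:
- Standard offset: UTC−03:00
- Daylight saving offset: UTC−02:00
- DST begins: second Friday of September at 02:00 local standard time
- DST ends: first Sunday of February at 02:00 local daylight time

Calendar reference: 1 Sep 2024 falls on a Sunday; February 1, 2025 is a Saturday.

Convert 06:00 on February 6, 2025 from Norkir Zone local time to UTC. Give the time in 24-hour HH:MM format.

1 September 2024 is a Sunday, so the first Friday is September 6 and the second is September 13.
1 February 2025 is a Saturday, so the first Sunday is February 2.
February 6, 2025 is outside the daylight-saving period (13 September 2024 – 2 February 2025), so Norkir Zone is on standard time, UTC−03:00.
06:00 local + 3h = 09:00 UTC.

09:00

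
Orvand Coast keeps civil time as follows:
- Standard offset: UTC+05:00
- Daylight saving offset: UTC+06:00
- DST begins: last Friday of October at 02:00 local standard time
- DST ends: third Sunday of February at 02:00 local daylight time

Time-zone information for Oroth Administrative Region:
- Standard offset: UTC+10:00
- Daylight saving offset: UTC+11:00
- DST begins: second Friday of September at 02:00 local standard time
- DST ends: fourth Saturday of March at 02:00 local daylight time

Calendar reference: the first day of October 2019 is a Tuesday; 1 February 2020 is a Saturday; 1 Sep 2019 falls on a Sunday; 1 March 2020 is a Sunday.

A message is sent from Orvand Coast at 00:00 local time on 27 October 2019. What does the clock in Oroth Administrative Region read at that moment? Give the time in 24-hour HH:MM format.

05:00

1 October 2019 is a Tuesday, so Fridays fall on 4, 11, 18, 25; the last is October 25.
1 February 2020 is a Saturday, so the first Sunday is February 2 and the third is February 16.
Daylight saving runs 25 October 2019 – 16 February 2020; 27 October 2019 is inside that window, so Orvand Coast is at UTC+06:00.
00:00 Orvand Coast − 6h = 18:00 UTC (rolling into the previous day, 26 October 2019).
1 September 2019 is a Sunday, so the first Friday is September 6 and the second is September 13.
1 March 2020 is a Sunday, so the first Saturday is March 7 and the fourth is March 28.
At the standard offset (UTC+10:00), 18:00 UTC + 10h = 04:00 Oroth Administrative Region standard time (rolling into the next day, 27 October 2019).
The standard-time date in Oroth Administrative Region, 27 October 2019, falls between 13 September 2019 and 28 March 2020, so daylight saving is in effect and Oroth Administrative Region is at UTC+11:00.
18:00 UTC + 11h = 05:00 Oroth Administrative Region (rolling into the next day, 27 October 2019).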